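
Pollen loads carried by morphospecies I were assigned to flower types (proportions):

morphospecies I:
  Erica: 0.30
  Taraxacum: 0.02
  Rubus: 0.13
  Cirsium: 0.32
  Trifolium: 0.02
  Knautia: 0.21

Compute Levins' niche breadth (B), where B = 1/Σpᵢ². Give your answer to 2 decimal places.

3.93

Σpᵢ² = 0.30² + 0.02² + 0.13² + 0.32² + 0.02² + 0.21² = 0.0900 + 0.0004 + 0.0169 + 0.1024 + 0.0004 + 0.0441 = 0.2542
B = 1 / 0.2542 = 3.9339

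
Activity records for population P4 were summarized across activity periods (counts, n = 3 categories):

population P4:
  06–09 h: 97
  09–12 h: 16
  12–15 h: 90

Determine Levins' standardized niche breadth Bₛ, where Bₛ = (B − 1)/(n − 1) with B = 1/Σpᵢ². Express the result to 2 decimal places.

0.66

Proportions for population P4 (n=203): 97/203=0.4778, 16/203=0.0788, 90/203=0.4433
Σpᵢ² = 0.4778² + 0.0788² + 0.4433² = 0.228293 + 0.006209 + 0.196515 = 0.431017
B = 1 / 0.431017 = 2.3201
Bₛ = (B − 1)/(n − 1) = (2.3201 − 1)/(3 − 1) = 1.3201/2 = 0.6601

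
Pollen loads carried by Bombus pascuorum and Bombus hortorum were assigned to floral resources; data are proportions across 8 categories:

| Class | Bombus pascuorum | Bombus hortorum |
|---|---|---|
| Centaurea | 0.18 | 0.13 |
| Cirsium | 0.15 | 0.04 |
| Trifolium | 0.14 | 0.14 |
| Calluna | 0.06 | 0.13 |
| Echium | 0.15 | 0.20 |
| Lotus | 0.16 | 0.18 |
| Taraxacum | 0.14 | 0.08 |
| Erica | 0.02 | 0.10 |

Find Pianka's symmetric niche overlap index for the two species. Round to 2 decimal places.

Σ p₁ᵢp₂ᵢ = 0.0234 + 0.0060 + 0.0196 + 0.0078 + 0.0300 + 0.0288 + 0.0112 + 0.0020 = 0.1288
Σp_1ᵢ² = 0.18² + 0.15² + 0.14² + 0.06² + 0.15² + 0.16² + 0.14² + 0.02² = 0.0324 + 0.0225 + 0.0196 + 0.0036 + 0.0225 + 0.0256 + 0.0196 + 0.0004 = 0.1462
Σp_2ᵢ² = 0.13² + 0.04² + 0.14² + 0.13² + 0.20² + 0.18² + 0.08² + 0.10² = 0.0169 + 0.0016 + 0.0196 + 0.0169 + 0.0400 + 0.0324 + 0.0064 + 0.0100 = 0.1438
O = 0.1288 / √(0.1462 × 0.1438) = 0.1288 / 0.14500 = 0.8883

0.89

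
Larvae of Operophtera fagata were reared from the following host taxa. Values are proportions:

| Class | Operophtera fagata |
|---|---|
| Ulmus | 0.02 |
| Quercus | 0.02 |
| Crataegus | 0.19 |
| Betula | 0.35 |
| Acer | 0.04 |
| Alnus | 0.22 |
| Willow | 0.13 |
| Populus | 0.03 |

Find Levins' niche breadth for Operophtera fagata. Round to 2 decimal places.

Σpᵢ² = 0.02² + 0.02² + 0.19² + 0.35² + 0.04² + 0.22² + 0.13² + 0.03² = 0.0004 + 0.0004 + 0.0361 + 0.1225 + 0.0016 + 0.0484 + 0.0169 + 0.0009 = 0.2272
B = 1 / 0.2272 = 4.4014

4.40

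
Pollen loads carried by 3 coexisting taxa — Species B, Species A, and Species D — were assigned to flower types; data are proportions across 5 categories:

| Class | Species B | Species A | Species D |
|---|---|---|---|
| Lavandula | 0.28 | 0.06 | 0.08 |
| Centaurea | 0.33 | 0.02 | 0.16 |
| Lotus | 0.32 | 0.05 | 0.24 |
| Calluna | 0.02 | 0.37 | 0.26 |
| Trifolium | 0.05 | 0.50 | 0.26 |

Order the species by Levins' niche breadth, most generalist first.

Species D > Species B > Species A

Σp_Bᵢ² = 0.28² + 0.33² + 0.32² + 0.02² + 0.05² = 0.0784 + 0.1089 + 0.1024 + 0.0004 + 0.0025 = 0.2926
B_B = 1 / 0.2926 = 3.4176
Σp_Aᵢ² = 0.06² + 0.02² + 0.05² + 0.37² + 0.50² = 0.0036 + 0.0004 + 0.0025 + 0.1369 + 0.2500 = 0.3934
B_A = 1 / 0.3934 = 2.5419
Σp_Dᵢ² = 0.08² + 0.16² + 0.24² + 0.26² + 0.26² = 0.0064 + 0.0256 + 0.0576 + 0.0676 + 0.0676 = 0.2248
B_D = 1 / 0.2248 = 4.4484
Ranking by B (broadest → narrowest): Species D (4.45) > Species B (3.42) > Species A (2.54)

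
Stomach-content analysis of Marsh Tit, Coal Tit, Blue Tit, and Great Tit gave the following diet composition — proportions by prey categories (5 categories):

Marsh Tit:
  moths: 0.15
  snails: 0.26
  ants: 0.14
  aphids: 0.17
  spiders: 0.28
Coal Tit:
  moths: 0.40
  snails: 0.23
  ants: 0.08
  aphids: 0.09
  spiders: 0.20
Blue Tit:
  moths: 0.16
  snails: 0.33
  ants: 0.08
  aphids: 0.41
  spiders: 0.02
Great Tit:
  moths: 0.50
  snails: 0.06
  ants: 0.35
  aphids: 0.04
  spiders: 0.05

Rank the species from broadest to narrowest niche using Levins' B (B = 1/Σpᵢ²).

Marsh Tit > Coal Tit > Blue Tit > Great Tit

Σp_Marsᵢ² = 0.15² + 0.26² + 0.14² + 0.17² + 0.28² = 0.0225 + 0.0676 + 0.0196 + 0.0289 + 0.0784 = 0.2170
B_Mars = 1 / 0.2170 = 4.6083
Σp_Coalᵢ² = 0.40² + 0.23² + 0.08² + 0.09² + 0.20² = 0.1600 + 0.0529 + 0.0064 + 0.0081 + 0.0400 = 0.2674
B_Coal = 1 / 0.2674 = 3.7397
Σp_Blueᵢ² = 0.16² + 0.33² + 0.08² + 0.41² + 0.02² = 0.0256 + 0.1089 + 0.0064 + 0.1681 + 0.0004 = 0.3094
B_Blue = 1 / 0.3094 = 3.2321
Σp_Greaᵢ² = 0.50² + 0.06² + 0.35² + 0.04² + 0.05² = 0.2500 + 0.0036 + 0.1225 + 0.0016 + 0.0025 = 0.3802
B_Grea = 1 / 0.3802 = 2.6302
Ranking by B (broadest → narrowest): Marsh Tit (4.61) > Coal Tit (3.74) > Blue Tit (3.23) > Great Tit (2.63)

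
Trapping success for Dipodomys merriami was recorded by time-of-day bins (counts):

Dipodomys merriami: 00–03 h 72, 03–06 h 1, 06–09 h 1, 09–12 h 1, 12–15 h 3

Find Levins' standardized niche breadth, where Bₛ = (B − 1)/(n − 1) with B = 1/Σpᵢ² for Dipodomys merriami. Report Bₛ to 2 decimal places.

Proportions for Dipodomys merriami (n=78): 72/78=0.9231, 1/78=0.0128, 1/78=0.0128, 1/78=0.0128, 3/78=0.0385
Σpᵢ² = 0.9231² + 0.0128² + 0.0128² + 0.0128² + 0.0385² = 0.852114 + 0.000164 + 0.000164 + 0.000164 + 0.001482 = 0.854088
B = 1 / 0.854088 = 1.1708
Bₛ = (B − 1)/(n − 1) = (1.1708 − 1)/(5 − 1) = 0.1708/4 = 0.0427

0.04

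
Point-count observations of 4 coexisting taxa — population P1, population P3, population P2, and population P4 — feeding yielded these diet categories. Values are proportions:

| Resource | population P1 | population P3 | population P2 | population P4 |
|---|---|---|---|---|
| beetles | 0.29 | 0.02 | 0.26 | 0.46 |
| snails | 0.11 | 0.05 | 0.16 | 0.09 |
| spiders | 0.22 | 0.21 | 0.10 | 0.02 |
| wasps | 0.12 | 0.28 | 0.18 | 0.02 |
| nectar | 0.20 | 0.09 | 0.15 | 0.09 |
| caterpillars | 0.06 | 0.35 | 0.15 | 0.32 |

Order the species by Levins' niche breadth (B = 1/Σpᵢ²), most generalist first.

Σp_P1ᵢ² = 0.29² + 0.11² + 0.22² + 0.12² + 0.20² + 0.06² = 0.0841 + 0.0121 + 0.0484 + 0.0144 + 0.0400 + 0.0036 = 0.2026
B_P1 = 1 / 0.2026 = 4.9358
Σp_P3ᵢ² = 0.02² + 0.05² + 0.21² + 0.28² + 0.09² + 0.35² = 0.0004 + 0.0025 + 0.0441 + 0.0784 + 0.0081 + 0.1225 = 0.2560
B_P3 = 1 / 0.2560 = 3.9063
Σp_P2ᵢ² = 0.26² + 0.16² + 0.10² + 0.18² + 0.15² + 0.15² = 0.0676 + 0.0256 + 0.0100 + 0.0324 + 0.0225 + 0.0225 = 0.1806
B_P2 = 1 / 0.1806 = 5.5371
Σp_P4ᵢ² = 0.46² + 0.09² + 0.02² + 0.02² + 0.09² + 0.32² = 0.2116 + 0.0081 + 0.0004 + 0.0004 + 0.0081 + 0.1024 = 0.3310
B_P4 = 1 / 0.3310 = 3.0211
Ranking by B (broadest → narrowest): population P2 (5.54) > population P1 (4.94) > population P3 (3.91) > population P4 (3.02)

population P2 > population P1 > population P3 > population P4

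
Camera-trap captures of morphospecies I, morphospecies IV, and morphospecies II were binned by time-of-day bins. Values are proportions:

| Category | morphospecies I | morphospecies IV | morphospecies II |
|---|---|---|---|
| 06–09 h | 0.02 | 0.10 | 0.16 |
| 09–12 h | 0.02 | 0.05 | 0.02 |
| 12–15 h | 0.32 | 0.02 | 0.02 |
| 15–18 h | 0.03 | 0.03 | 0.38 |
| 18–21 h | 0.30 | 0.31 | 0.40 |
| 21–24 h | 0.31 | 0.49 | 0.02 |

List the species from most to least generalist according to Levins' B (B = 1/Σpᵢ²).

morphospecies I > morphospecies II > morphospecies IV

Σp_Iᵢ² = 0.02² + 0.02² + 0.32² + 0.03² + 0.30² + 0.31² = 0.0004 + 0.0004 + 0.1024 + 0.0009 + 0.0900 + 0.0961 = 0.2902
B_I = 1 / 0.2902 = 3.4459
Σp_IVᵢ² = 0.10² + 0.05² + 0.02² + 0.03² + 0.31² + 0.49² = 0.0100 + 0.0025 + 0.0004 + 0.0009 + 0.0961 + 0.2401 = 0.3500
B_IV = 1 / 0.3500 = 2.8571
Σp_IIᵢ² = 0.16² + 0.02² + 0.02² + 0.38² + 0.40² + 0.02² = 0.0256 + 0.0004 + 0.0004 + 0.1444 + 0.1600 + 0.0004 = 0.3312
B_II = 1 / 0.3312 = 3.0193
Ranking by B (broadest → narrowest): morphospecies I (3.45) > morphospecies II (3.02) > morphospecies IV (2.86)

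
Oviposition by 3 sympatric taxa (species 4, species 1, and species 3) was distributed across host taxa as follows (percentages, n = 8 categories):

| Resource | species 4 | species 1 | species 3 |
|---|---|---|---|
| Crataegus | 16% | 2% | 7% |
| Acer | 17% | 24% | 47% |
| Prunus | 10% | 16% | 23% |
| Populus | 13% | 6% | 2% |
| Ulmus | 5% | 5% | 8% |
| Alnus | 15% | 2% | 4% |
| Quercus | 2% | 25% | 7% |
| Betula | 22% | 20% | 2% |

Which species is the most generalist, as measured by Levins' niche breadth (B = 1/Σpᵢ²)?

Convert percentages to proportions (divide by 100).
Σp_4ᵢ² = 0.16² + 0.17² + 0.10² + 0.13² + 0.05² + 0.15² + 0.02² + 0.22² = 0.0256 + 0.0289 + 0.0100 + 0.0169 + 0.0025 + 0.0225 + 0.0004 + 0.0484 = 0.1552
B_4 = 1 / 0.1552 = 6.4433
Σp_1ᵢ² = 0.02² + 0.24² + 0.16² + 0.06² + 0.05² + 0.02² + 0.25² + 0.20² = 0.0004 + 0.0576 + 0.0256 + 0.0036 + 0.0025 + 0.0004 + 0.0625 + 0.0400 = 0.1926
B_1 = 1 / 0.1926 = 5.1921
Σp_3ᵢ² = 0.07² + 0.47² + 0.23² + 0.02² + 0.08² + 0.04² + 0.07² + 0.02² = 0.0049 + 0.2209 + 0.0529 + 0.0004 + 0.0064 + 0.0016 + 0.0049 + 0.0004 = 0.2924
B_3 = 1 / 0.2924 = 3.4200
Highest B → broadest niche (most generalist): species 4 (B = 6.44).

species 4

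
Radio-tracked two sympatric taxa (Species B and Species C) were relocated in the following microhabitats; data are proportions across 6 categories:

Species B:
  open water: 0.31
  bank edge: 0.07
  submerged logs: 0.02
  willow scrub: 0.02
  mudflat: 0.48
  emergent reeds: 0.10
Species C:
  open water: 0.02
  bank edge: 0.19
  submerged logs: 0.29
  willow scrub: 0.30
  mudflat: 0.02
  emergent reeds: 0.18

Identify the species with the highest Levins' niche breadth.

Σp_Bᵢ² = 0.31² + 0.07² + 0.02² + 0.02² + 0.48² + 0.10² = 0.0961 + 0.0049 + 0.0004 + 0.0004 + 0.2304 + 0.0100 = 0.3422
B_B = 1 / 0.3422 = 2.9223
Σp_Cᵢ² = 0.02² + 0.19² + 0.29² + 0.30² + 0.02² + 0.18² = 0.0004 + 0.0361 + 0.0841 + 0.0900 + 0.0004 + 0.0324 = 0.2434
B_C = 1 / 0.2434 = 4.1085
Highest B → broadest niche (most generalist): Species C (B = 4.11).

Species C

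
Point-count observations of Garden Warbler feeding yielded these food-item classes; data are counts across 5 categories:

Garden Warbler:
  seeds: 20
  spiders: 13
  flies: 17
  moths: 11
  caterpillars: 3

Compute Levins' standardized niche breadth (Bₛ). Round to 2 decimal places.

0.79

Proportions for Garden Warbler (n=64): 20/64=0.3125, 13/64=0.2031, 17/64=0.2656, 11/64=0.1719, 3/64=0.0469
Σpᵢ² = 0.3125² + 0.2031² + 0.2656² + 0.1719² + 0.0469² = 0.097656 + 0.041250 + 0.070543 + 0.029550 + 0.002200 = 0.241199
B = 1 / 0.241199 = 4.1460
Bₛ = (B − 1)/(n − 1) = (4.1460 − 1)/(5 − 1) = 3.1460/4 = 0.7865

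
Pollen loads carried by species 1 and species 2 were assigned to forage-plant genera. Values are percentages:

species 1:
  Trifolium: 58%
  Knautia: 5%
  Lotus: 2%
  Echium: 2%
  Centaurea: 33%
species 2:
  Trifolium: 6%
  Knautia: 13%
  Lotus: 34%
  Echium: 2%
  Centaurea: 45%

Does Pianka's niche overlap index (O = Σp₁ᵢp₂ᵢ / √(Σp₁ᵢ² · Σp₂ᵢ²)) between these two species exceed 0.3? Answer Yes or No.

Yes

Convert percentages to proportions (divide by 100).
Σ p₁ᵢp₂ᵢ = 0.0348 + 0.0065 + 0.0068 + 0.0004 + 0.1485 = 0.1970
Σp_1ᵢ² = 0.58² + 0.05² + 0.02² + 0.02² + 0.33² = 0.3364 + 0.0025 + 0.0004 + 0.0004 + 0.1089 = 0.4486
Σp_2ᵢ² = 0.06² + 0.13² + 0.34² + 0.02² + 0.45² = 0.0036 + 0.0169 + 0.1156 + 0.0004 + 0.2025 = 0.3390
O = 0.1970 / √(0.4486 × 0.3390) = 0.1970 / 0.38997 = 0.5052
O = 0.5052 > 0.3 → Yes.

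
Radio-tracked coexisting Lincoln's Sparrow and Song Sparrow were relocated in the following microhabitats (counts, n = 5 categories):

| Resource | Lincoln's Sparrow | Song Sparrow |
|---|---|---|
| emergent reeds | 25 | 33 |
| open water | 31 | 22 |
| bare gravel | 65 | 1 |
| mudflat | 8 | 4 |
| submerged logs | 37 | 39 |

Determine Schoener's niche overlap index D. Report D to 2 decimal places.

0.61

Proportions for Lincoln's Sparrow (n=166): 25/166=0.1506, 31/166=0.1867, 65/166=0.3916, 8/166=0.0482, 37/166=0.2229
Proportions for Song Sparrow (n=99): 33/99=0.3333, 22/99=0.2222, 1/99=0.0101, 4/99=0.0404, 39/99=0.3939
Σ|p₁ᵢ − p₂ᵢ| = 0.1827 + 0.0355 + 0.3815 + 0.0078 + 0.1710 = 0.7785
D = 1 − ½ × 0.7785 = 1 − 0.38925 = 0.61075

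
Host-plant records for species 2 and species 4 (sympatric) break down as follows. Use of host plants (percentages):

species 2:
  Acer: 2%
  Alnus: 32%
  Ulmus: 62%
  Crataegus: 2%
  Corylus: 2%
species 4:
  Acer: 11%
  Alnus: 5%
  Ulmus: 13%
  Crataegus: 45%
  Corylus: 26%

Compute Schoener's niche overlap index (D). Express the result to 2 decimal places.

Convert percentages to proportions (divide by 100).
Σ|p₁ᵢ − p₂ᵢ| = 0.09 + 0.27 + 0.49 + 0.43 + 0.24 = 1.52
D = 1 − ½ × 1.52 = 1 − 0.760 = 0.2400

0.24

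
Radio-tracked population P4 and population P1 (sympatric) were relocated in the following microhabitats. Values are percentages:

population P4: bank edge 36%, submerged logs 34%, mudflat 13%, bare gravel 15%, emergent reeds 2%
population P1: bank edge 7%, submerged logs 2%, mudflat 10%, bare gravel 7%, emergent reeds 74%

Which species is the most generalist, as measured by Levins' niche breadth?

Convert percentages to proportions (divide by 100).
Σp_P4ᵢ² = 0.36² + 0.34² + 0.13² + 0.15² + 0.02² = 0.1296 + 0.1156 + 0.0169 + 0.0225 + 0.0004 = 0.2850
B_P4 = 1 / 0.2850 = 3.5088
Σp_P1ᵢ² = 0.07² + 0.02² + 0.10² + 0.07² + 0.74² = 0.0049 + 0.0004 + 0.0100 + 0.0049 + 0.5476 = 0.5678
B_P1 = 1 / 0.5678 = 1.7612
Highest B → broadest niche (most generalist): population P4 (B = 3.51).

population P4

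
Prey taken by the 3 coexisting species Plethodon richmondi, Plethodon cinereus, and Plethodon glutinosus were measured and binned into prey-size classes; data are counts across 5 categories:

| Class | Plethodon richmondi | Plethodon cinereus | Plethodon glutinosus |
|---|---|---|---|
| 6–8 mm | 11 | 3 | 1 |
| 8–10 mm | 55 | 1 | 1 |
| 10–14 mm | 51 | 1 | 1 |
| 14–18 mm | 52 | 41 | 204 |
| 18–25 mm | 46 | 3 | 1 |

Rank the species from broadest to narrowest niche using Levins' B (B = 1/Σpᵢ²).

Plethodon richmondi > Plethodon cinereus > Plethodon glutinosus

Proportions for Plethodon richmondi (n=215): 11/215=0.0512, 55/215=0.2558, 51/215=0.2372, 52/215=0.2419, 46/215=0.2140
Proportions for Plethodon cinereus (n=49): 3/49=0.0612, 1/49=0.0204, 1/49=0.0204, 41/49=0.8367, 3/49=0.0612
Proportions for Plethodon glutinosus (n=208): 1/208=0.0048, 1/208=0.0048, 1/208=0.0048, 204/208=0.9808, 1/208=0.0048
Σp_richᵢ² = 0.0512² + 0.2558² + 0.2372² + 0.2419² + 0.2140² = 0.002621 + 0.065434 + 0.056264 + 0.058516 + 0.045796 = 0.228631
B_rich = 1 / 0.228631 = 4.3739
Σp_cineᵢ² = 0.0612² + 0.0204² + 0.0204² + 0.8367² + 0.0612² = 0.003745 + 0.000416 + 0.000416 + 0.700067 + 0.003745 = 0.708389
B_cine = 1 / 0.708389 = 1.4117
Σp_glutᵢ² = 0.0048² + 0.0048² + 0.0048² + 0.9808² + 0.0048² = 0.000023 + 0.000023 + 0.000023 + 0.961969 + 0.000023 = 0.962061
B_glut = 1 / 0.962061 = 1.0394
Ranking by B (broadest → narrowest): Plethodon richmondi (4.37) > Plethodon cinereus (1.41) > Plethodon glutinosus (1.04)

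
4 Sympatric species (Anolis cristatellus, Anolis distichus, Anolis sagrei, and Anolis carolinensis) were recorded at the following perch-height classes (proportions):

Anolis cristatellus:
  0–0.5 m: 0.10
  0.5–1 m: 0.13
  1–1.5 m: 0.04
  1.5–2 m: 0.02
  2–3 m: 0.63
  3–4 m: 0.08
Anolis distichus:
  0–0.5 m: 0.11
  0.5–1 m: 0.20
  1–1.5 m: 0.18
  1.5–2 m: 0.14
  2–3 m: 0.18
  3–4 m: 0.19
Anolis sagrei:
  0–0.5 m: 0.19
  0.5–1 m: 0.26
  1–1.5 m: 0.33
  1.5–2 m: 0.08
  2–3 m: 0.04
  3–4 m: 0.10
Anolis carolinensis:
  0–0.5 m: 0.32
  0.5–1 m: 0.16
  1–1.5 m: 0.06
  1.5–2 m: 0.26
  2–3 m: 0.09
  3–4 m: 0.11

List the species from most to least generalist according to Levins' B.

Anolis distichus > Anolis carolinensis > Anolis sagrei > Anolis cristatellus

Σp_crisᵢ² = 0.10² + 0.13² + 0.04² + 0.02² + 0.63² + 0.08² = 0.0100 + 0.0169 + 0.0016 + 0.0004 + 0.3969 + 0.0064 = 0.4322
B_cris = 1 / 0.4322 = 2.3137
Σp_distᵢ² = 0.11² + 0.20² + 0.18² + 0.14² + 0.18² + 0.19² = 0.0121 + 0.0400 + 0.0324 + 0.0196 + 0.0324 + 0.0361 = 0.1726
B_dist = 1 / 0.1726 = 5.7937
Σp_sagrᵢ² = 0.19² + 0.26² + 0.33² + 0.08² + 0.04² + 0.10² = 0.0361 + 0.0676 + 0.1089 + 0.0064 + 0.0016 + 0.0100 = 0.2306
B_sagr = 1 / 0.2306 = 4.3365
Σp_caroᵢ² = 0.32² + 0.16² + 0.06² + 0.26² + 0.09² + 0.11² = 0.1024 + 0.0256 + 0.0036 + 0.0676 + 0.0081 + 0.0121 = 0.2194
B_caro = 1 / 0.2194 = 4.5579
Ranking by B (broadest → narrowest): Anolis distichus (5.79) > Anolis carolinensis (4.56) > Anolis sagrei (4.34) > Anolis cristatellus (2.31)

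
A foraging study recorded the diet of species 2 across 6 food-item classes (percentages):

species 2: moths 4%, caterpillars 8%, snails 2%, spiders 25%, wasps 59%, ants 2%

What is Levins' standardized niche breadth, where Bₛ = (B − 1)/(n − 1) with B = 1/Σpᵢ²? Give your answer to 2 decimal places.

Convert percentages to proportions (divide by 100).
Σpᵢ² = 0.04² + 0.08² + 0.02² + 0.25² + 0.59² + 0.02² = 0.0016 + 0.0064 + 0.0004 + 0.0625 + 0.3481 + 0.0004 = 0.4194
B = 1 / 0.4194 = 2.3844
Bₛ = (B − 1)/(n − 1) = (2.3844 − 1)/(6 − 1) = 1.3844/5 = 0.2769

0.28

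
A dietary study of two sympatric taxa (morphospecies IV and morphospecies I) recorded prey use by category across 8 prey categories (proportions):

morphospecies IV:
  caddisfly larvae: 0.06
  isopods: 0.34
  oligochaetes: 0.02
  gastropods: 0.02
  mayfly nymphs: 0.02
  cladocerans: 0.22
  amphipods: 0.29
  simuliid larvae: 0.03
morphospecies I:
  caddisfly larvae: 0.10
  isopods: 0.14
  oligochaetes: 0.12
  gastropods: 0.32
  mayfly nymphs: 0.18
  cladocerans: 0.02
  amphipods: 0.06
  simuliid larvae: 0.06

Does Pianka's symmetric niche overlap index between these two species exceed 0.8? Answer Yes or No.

Σ p₁ᵢp₂ᵢ = 0.0060 + 0.0476 + 0.0024 + 0.0064 + 0.0036 + 0.0044 + 0.0174 + 0.0018 = 0.0896
Σp_1ᵢ² = 0.06² + 0.34² + 0.02² + 0.02² + 0.02² + 0.22² + 0.29² + 0.03² = 0.0036 + 0.1156 + 0.0004 + 0.0004 + 0.0004 + 0.0484 + 0.0841 + 0.0009 = 0.2538
Σp_2ᵢ² = 0.10² + 0.14² + 0.12² + 0.32² + 0.18² + 0.02² + 0.06² + 0.06² = 0.0100 + 0.0196 + 0.0144 + 0.1024 + 0.0324 + 0.0004 + 0.0036 + 0.0036 = 0.1864
O = 0.0896 / √(0.2538 × 0.1864) = 0.0896 / 0.21750 = 0.4120
O = 0.4120 < 0.8 → No.

No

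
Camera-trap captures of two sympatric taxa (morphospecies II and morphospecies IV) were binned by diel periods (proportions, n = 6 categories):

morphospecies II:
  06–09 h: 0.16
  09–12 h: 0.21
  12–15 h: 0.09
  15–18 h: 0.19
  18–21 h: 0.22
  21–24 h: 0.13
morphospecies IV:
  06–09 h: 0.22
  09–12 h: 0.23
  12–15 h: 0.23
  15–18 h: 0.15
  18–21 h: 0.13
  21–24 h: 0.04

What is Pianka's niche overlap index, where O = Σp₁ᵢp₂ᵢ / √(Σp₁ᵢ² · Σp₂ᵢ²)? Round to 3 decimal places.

0.890

Σ p₁ᵢp₂ᵢ = 0.0352 + 0.0483 + 0.0207 + 0.0285 + 0.0286 + 0.0052 = 0.1665
Σp_1ᵢ² = 0.16² + 0.21² + 0.09² + 0.19² + 0.22² + 0.13² = 0.0256 + 0.0441 + 0.0081 + 0.0361 + 0.0484 + 0.0169 = 0.1792
Σp_2ᵢ² = 0.22² + 0.23² + 0.23² + 0.15² + 0.13² + 0.04² = 0.0484 + 0.0529 + 0.0529 + 0.0225 + 0.0169 + 0.0016 = 0.1952
O = 0.1665 / √(0.1792 × 0.1952) = 0.1665 / 0.187029 = 0.89024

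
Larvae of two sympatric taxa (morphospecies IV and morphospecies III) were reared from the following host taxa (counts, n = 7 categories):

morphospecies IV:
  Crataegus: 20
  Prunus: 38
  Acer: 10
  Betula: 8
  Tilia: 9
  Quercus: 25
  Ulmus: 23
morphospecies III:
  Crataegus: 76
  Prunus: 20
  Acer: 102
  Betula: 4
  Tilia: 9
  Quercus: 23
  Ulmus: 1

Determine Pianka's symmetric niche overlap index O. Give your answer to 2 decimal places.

Proportions for morphospecies IV (n=133): 20/133=0.1504, 38/133=0.2857, 10/133=0.0752, 8/133=0.0602, 9/133=0.0677, 25/133=0.1880, 23/133=0.1729
Proportions for morphospecies III (n=235): 76/235=0.3234, 20/235=0.0851, 102/235=0.4340, 4/235=0.0170, 9/235=0.0383, 23/235=0.0979, 1/235=0.0043
Σ p₁ᵢp₂ᵢ = 0.048639 + 0.024313 + 0.032637 + 0.001023 + 0.002593 + 0.018405 + 0.000743 = 0.128353
Σp_1ᵢ² = 0.1504² + 0.2857² + 0.0752² + 0.0602² + 0.0677² + 0.1880² + 0.1729² = 0.022620 + 0.081624 + 0.005655 + 0.003624 + 0.004583 + 0.035344 + 0.029894 = 0.183344
Σp_2ᵢ² = 0.3234² + 0.0851² + 0.4340² + 0.0170² + 0.0383² + 0.0979² + 0.0043² = 0.104588 + 0.007242 + 0.188356 + 0.000289 + 0.001467 + 0.009584 + 0.000018 = 0.311544
O = 0.128353 / √(0.183344 × 0.311544) = 0.128353 / 0.2389973 = 0.5370

0.54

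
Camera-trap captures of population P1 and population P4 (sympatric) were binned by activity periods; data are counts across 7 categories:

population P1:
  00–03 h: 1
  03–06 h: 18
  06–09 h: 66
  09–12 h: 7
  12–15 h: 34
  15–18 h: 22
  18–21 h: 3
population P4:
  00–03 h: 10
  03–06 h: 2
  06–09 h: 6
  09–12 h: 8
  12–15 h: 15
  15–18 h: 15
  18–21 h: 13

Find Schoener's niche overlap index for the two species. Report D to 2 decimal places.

0.55

Proportions for population P1 (n=151): 1/151=0.0066, 18/151=0.1192, 66/151=0.4371, 7/151=0.0464, 34/151=0.2252, 22/151=0.1457, 3/151=0.0199
Proportions for population P4 (n=69): 10/69=0.1449, 2/69=0.0290, 6/69=0.0870, 8/69=0.1159, 15/69=0.2174, 15/69=0.2174, 13/69=0.1884
Σ|p₁ᵢ − p₂ᵢ| = 0.1383 + 0.0902 + 0.3501 + 0.0695 + 0.0078 + 0.0717 + 0.1685 = 0.8961
D = 1 − ½ × 0.8961 = 1 − 0.44805 = 0.55195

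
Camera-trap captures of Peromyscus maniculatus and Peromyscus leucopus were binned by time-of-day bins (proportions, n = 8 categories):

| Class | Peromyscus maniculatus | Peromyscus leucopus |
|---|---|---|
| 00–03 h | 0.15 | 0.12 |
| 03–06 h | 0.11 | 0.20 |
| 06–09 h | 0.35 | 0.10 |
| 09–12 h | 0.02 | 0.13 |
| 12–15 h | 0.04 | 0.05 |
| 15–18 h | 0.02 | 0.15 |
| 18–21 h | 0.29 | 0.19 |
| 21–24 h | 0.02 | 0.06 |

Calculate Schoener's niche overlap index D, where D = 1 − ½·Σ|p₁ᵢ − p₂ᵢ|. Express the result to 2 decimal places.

0.62

Σ|p₁ᵢ − p₂ᵢ| = 0.03 + 0.09 + 0.25 + 0.11 + 0.01 + 0.13 + 0.10 + 0.04 = 0.76
D = 1 − ½ × 0.76 = 1 − 0.380 = 0.6200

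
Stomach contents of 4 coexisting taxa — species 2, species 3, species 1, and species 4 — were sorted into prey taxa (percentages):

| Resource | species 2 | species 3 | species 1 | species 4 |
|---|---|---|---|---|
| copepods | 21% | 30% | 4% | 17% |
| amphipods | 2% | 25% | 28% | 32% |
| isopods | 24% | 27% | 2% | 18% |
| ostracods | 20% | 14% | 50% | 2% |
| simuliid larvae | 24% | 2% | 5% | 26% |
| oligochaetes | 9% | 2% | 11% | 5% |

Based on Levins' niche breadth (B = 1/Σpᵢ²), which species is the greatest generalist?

Convert percentages to proportions (divide by 100).
Σp_2ᵢ² = 0.21² + 0.02² + 0.24² + 0.20² + 0.24² + 0.09² = 0.0441 + 0.0004 + 0.0576 + 0.0400 + 0.0576 + 0.0081 = 0.2078
B_2 = 1 / 0.2078 = 4.8123
Σp_3ᵢ² = 0.30² + 0.25² + 0.27² + 0.14² + 0.02² + 0.02² = 0.0900 + 0.0625 + 0.0729 + 0.0196 + 0.0004 + 0.0004 = 0.2458
B_3 = 1 / 0.2458 = 4.0683
Σp_1ᵢ² = 0.04² + 0.28² + 0.02² + 0.50² + 0.05² + 0.11² = 0.0016 + 0.0784 + 0.0004 + 0.2500 + 0.0025 + 0.0121 = 0.3450
B_1 = 1 / 0.3450 = 2.8986
Σp_4ᵢ² = 0.17² + 0.32² + 0.18² + 0.02² + 0.26² + 0.05² = 0.0289 + 0.1024 + 0.0324 + 0.0004 + 0.0676 + 0.0025 = 0.2342
B_4 = 1 / 0.2342 = 4.2699
Highest B → broadest niche (most generalist): species 2 (B = 4.81).

species 2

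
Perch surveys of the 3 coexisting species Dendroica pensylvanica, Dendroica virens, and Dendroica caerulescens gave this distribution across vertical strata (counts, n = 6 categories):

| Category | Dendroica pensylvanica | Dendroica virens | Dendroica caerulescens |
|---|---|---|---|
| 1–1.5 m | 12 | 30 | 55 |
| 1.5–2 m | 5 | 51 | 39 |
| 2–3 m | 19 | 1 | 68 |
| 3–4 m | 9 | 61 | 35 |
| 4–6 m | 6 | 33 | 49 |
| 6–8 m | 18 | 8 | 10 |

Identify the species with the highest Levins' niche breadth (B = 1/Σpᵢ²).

Proportions for Dendroica pensylvanica (n=69): 12/69=0.1739, 5/69=0.0725, 19/69=0.2754, 9/69=0.1304, 6/69=0.0870, 18/69=0.2609
Proportions for Dendroica virens (n=184): 30/184=0.1630, 51/184=0.2772, 1/184=0.0054, 61/184=0.3315, 33/184=0.1793, 8/184=0.0435
Proportions for Dendroica caerulescens (n=256): 55/256=0.2148, 39/256=0.1523, 68/256=0.2656, 35/256=0.1367, 49/256=0.1914, 10/256=0.0391
Σp_pensᵢ² = 0.1739² + 0.0725² + 0.2754² + 0.1304² + 0.0870² + 0.2609² = 0.030241 + 0.005256 + 0.075845 + 0.017004 + 0.007569 + 0.068069 = 0.203984
B_pens = 1 / 0.203984 = 4.9023
Σp_vireᵢ² = 0.1630² + 0.2772² + 0.0054² + 0.3315² + 0.1793² + 0.0435² = 0.026569 + 0.076840 + 0.000029 + 0.109892 + 0.032148 + 0.001892 = 0.247370
B_vire = 1 / 0.247370 = 4.0425
Σp_caerᵢ² = 0.2148² + 0.1523² + 0.2656² + 0.1367² + 0.1914² + 0.0391² = 0.046139 + 0.023195 + 0.070543 + 0.018687 + 0.036634 + 0.001529 = 0.196727
B_caer = 1 / 0.196727 = 5.0832
Highest B → broadest niche (most generalist): Dendroica caerulescens (B = 5.08).

Dendroica caerulescens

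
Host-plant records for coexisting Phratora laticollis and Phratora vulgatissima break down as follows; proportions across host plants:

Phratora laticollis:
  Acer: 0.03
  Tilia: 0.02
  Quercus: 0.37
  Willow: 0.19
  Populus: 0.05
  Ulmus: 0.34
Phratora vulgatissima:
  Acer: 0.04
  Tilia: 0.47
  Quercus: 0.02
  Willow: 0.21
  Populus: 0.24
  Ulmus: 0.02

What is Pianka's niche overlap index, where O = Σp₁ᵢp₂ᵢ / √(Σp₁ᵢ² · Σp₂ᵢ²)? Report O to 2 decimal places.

0.25

Σ p₁ᵢp₂ᵢ = 0.0012 + 0.0094 + 0.0074 + 0.0399 + 0.0120 + 0.0068 = 0.0767
Σp_1ᵢ² = 0.03² + 0.02² + 0.37² + 0.19² + 0.05² + 0.34² = 0.0009 + 0.0004 + 0.1369 + 0.0361 + 0.0025 + 0.1156 = 0.2924
Σp_2ᵢ² = 0.04² + 0.47² + 0.02² + 0.21² + 0.24² + 0.02² = 0.0016 + 0.2209 + 0.0004 + 0.0441 + 0.0576 + 0.0004 = 0.3250
O = 0.0767 / √(0.2924 × 0.3250) = 0.0767 / 0.30827 = 0.2488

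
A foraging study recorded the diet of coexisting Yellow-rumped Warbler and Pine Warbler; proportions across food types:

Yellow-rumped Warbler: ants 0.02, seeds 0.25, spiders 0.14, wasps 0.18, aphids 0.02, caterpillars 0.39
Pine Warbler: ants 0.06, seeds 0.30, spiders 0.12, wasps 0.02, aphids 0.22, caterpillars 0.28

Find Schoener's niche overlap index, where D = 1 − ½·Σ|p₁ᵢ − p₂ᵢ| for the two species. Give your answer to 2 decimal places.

Σ|p₁ᵢ − p₂ᵢ| = 0.04 + 0.05 + 0.02 + 0.16 + 0.20 + 0.11 = 0.58
D = 1 − ½ × 0.58 = 1 − 0.290 = 0.7100

0.71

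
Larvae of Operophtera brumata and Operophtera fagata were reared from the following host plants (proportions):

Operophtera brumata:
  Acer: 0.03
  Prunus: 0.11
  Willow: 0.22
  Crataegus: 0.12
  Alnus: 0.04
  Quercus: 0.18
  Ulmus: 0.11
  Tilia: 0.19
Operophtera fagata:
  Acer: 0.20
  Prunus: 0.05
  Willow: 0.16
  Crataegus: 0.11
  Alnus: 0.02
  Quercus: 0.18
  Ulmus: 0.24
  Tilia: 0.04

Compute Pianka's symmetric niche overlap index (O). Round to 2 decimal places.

0.77

Σ p₁ᵢp₂ᵢ = 0.0060 + 0.0055 + 0.0352 + 0.0132 + 0.0008 + 0.0324 + 0.0264 + 0.0076 = 0.1271
Σp_1ᵢ² = 0.03² + 0.11² + 0.22² + 0.12² + 0.04² + 0.18² + 0.11² + 0.19² = 0.0009 + 0.0121 + 0.0484 + 0.0144 + 0.0016 + 0.0324 + 0.0121 + 0.0361 = 0.1580
Σp_2ᵢ² = 0.20² + 0.05² + 0.16² + 0.11² + 0.02² + 0.18² + 0.24² + 0.04² = 0.0400 + 0.0025 + 0.0256 + 0.0121 + 0.0004 + 0.0324 + 0.0576 + 0.0016 = 0.1722
O = 0.1271 / √(0.1580 × 0.1722) = 0.1271 / 0.16495 = 0.7705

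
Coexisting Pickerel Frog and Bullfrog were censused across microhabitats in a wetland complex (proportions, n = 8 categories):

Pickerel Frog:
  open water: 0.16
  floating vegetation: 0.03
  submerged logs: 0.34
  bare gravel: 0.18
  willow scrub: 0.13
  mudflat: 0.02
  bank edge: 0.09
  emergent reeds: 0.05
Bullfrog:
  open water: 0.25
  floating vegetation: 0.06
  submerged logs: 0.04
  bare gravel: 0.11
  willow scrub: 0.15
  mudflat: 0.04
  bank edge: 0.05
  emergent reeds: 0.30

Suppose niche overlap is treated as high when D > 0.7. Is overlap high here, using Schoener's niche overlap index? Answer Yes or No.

No

Σ|p₁ᵢ − p₂ᵢ| = 0.09 + 0.03 + 0.30 + 0.07 + 0.02 + 0.02 + 0.04 + 0.25 = 0.82
D = 1 − ½ × 0.82 = 1 − 0.410 = 0.5900
D = 0.5900 < 0.7 → No.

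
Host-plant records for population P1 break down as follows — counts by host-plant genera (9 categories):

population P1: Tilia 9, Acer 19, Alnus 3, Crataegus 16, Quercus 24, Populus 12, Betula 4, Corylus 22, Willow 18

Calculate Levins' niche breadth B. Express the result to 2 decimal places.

7.17

Proportions for population P1 (n=127): 9/127=0.0709, 19/127=0.1496, 3/127=0.0236, 16/127=0.1260, 24/127=0.1890, 12/127=0.0945, 4/127=0.0315, 22/127=0.1732, 18/127=0.1417
Σpᵢ² = 0.0709² + 0.1496² + 0.0236² + 0.1260² + 0.1890² + 0.0945² + 0.0315² + 0.1732² + 0.1417² = 0.005027 + 0.022380 + 0.000557 + 0.015876 + 0.035721 + 0.008930 + 0.000992 + 0.029998 + 0.020079 = 0.139560
B = 1 / 0.139560 = 7.1654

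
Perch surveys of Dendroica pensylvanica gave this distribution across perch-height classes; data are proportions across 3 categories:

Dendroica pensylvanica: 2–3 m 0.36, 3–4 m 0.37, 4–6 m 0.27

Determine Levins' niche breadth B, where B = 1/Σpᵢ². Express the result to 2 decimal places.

Σpᵢ² = 0.36² + 0.37² + 0.27² = 0.1296 + 0.1369 + 0.0729 = 0.3394
B = 1 / 0.3394 = 2.9464

2.95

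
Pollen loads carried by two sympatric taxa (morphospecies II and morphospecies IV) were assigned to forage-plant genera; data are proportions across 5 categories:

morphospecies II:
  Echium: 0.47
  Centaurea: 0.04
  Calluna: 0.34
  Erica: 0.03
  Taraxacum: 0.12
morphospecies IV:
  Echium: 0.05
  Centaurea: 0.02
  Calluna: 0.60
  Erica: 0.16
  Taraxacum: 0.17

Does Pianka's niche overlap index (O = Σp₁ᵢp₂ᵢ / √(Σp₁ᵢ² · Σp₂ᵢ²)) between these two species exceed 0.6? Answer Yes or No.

Σ p₁ᵢp₂ᵢ = 0.0235 + 0.0008 + 0.2040 + 0.0048 + 0.0204 = 0.2535
Σp_1ᵢ² = 0.47² + 0.04² + 0.34² + 0.03² + 0.12² = 0.2209 + 0.0016 + 0.1156 + 0.0009 + 0.0144 = 0.3534
Σp_2ᵢ² = 0.05² + 0.02² + 0.60² + 0.16² + 0.17² = 0.0025 + 0.0004 + 0.3600 + 0.0256 + 0.0289 = 0.4174
O = 0.2535 / √(0.3534 × 0.4174) = 0.2535 / 0.38407 = 0.6600
O = 0.6600 > 0.6 → Yes.

Yes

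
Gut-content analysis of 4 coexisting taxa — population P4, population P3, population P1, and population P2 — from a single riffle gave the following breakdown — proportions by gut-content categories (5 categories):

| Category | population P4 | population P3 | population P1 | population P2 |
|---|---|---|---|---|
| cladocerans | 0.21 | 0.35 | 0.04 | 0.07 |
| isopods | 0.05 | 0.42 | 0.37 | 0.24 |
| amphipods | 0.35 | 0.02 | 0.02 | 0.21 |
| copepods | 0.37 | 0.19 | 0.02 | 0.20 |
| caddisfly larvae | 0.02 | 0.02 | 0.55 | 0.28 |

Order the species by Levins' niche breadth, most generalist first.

population P2 > population P4 > population P3 > population P1

Σp_P4ᵢ² = 0.21² + 0.05² + 0.35² + 0.37² + 0.02² = 0.0441 + 0.0025 + 0.1225 + 0.1369 + 0.0004 = 0.3064
B_P4 = 1 / 0.3064 = 3.2637
Σp_P3ᵢ² = 0.35² + 0.42² + 0.02² + 0.19² + 0.02² = 0.1225 + 0.1764 + 0.0004 + 0.0361 + 0.0004 = 0.3358
B_P3 = 1 / 0.3358 = 2.9780
Σp_P1ᵢ² = 0.04² + 0.37² + 0.02² + 0.02² + 0.55² = 0.0016 + 0.1369 + 0.0004 + 0.0004 + 0.3025 = 0.4418
B_P1 = 1 / 0.4418 = 2.2635
Σp_P2ᵢ² = 0.07² + 0.24² + 0.21² + 0.20² + 0.28² = 0.0049 + 0.0576 + 0.0441 + 0.0400 + 0.0784 = 0.2250
B_P2 = 1 / 0.2250 = 4.4444
Ranking by B (broadest → narrowest): population P2 (4.44) > population P4 (3.26) > population P3 (2.98) > population P1 (2.26)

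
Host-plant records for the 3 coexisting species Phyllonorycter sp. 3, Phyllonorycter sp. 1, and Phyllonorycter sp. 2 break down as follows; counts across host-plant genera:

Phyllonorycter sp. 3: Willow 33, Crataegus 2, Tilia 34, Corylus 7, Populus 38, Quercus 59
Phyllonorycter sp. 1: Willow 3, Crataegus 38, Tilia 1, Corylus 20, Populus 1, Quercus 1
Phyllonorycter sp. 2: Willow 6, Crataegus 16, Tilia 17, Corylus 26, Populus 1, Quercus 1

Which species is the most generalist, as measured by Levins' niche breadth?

Proportions for Phyllonorycter sp. 3 (n=173): 33/173=0.1908, 2/173=0.0116, 34/173=0.1965, 7/173=0.0405, 38/173=0.2197, 59/173=0.3410
Proportions for Phyllonorycter sp. 1 (n=64): 3/64=0.0469, 38/64=0.5938, 1/64=0.0156, 20/64=0.3125, 1/64=0.0156, 1/64=0.0156
Proportions for Phyllonorycter sp. 2 (n=67): 6/67=0.0896, 16/67=0.2388, 17/67=0.2537, 26/67=0.3881, 1/67=0.0149, 1/67=0.0149
Σp_3ᵢ² = 0.1908² + 0.0116² + 0.1965² + 0.0405² + 0.2197² + 0.3410² = 0.036405 + 0.000135 + 0.038612 + 0.001640 + 0.048268 + 0.116281 = 0.241341
B_3 = 1 / 0.241341 = 4.1435
Σp_1ᵢ² = 0.0469² + 0.5938² + 0.0156² + 0.3125² + 0.0156² + 0.0156² = 0.002200 + 0.352598 + 0.000243 + 0.097656 + 0.000243 + 0.000243 = 0.453183
B_1 = 1 / 0.453183 = 2.2066
Σp_2ᵢ² = 0.0896² + 0.2388² + 0.2537² + 0.3881² + 0.0149² + 0.0149² = 0.008028 + 0.057025 + 0.064364 + 0.150622 + 0.000222 + 0.000222 = 0.280483
B_2 = 1 / 0.280483 = 3.5653
Highest B → broadest niche (most generalist): Phyllonorycter sp. 3 (B = 4.14).

Phyllonorycter sp. 3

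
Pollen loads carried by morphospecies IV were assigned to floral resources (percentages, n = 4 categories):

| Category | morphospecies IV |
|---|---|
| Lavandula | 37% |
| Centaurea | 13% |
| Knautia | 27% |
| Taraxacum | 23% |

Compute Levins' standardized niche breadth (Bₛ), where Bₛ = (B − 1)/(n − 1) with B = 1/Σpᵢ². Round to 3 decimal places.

Convert percentages to proportions (divide by 100).
Σpᵢ² = 0.37² + 0.13² + 0.27² + 0.23² = 0.1369 + 0.0169 + 0.0729 + 0.0529 = 0.2796
B = 1 / 0.2796 = 3.57654
Bₛ = (B − 1)/(n − 1) = (3.57654 − 1)/(4 − 1) = 2.57654/3 = 0.85885

0.859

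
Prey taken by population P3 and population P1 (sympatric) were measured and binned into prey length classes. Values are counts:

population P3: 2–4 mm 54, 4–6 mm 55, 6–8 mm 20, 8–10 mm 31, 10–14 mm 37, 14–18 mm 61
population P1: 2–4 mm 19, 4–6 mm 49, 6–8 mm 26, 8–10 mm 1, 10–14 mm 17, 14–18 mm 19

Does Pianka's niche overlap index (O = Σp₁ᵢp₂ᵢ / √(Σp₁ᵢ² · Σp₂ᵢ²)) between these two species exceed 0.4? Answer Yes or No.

Proportions for population P3 (n=258): 54/258=0.2093, 55/258=0.2132, 20/258=0.0775, 31/258=0.1202, 37/258=0.1434, 61/258=0.2364
Proportions for population P1 (n=131): 19/131=0.1450, 49/131=0.3740, 26/131=0.1985, 1/131=0.0076, 17/131=0.1298, 19/131=0.1450
Σ p₁ᵢp₂ᵢ = 0.030349 + 0.079737 + 0.015384 + 0.000914 + 0.018613 + 0.034278 = 0.179275
Σp_1ᵢ² = 0.2093² + 0.2132² + 0.0775² + 0.1202² + 0.1434² + 0.2364² = 0.043806 + 0.045454 + 0.006006 + 0.014448 + 0.020564 + 0.055885 = 0.186163
Σp_2ᵢ² = 0.1450² + 0.3740² + 0.1985² + 0.0076² + 0.1298² + 0.1450² = 0.021025 + 0.139876 + 0.039402 + 0.000058 + 0.016848 + 0.021025 = 0.238234
O = 0.179275 / √(0.186163 × 0.238234) = 0.179275 / 0.2105952 = 0.8513
O = 0.8513 > 0.4 → Yes.

Yes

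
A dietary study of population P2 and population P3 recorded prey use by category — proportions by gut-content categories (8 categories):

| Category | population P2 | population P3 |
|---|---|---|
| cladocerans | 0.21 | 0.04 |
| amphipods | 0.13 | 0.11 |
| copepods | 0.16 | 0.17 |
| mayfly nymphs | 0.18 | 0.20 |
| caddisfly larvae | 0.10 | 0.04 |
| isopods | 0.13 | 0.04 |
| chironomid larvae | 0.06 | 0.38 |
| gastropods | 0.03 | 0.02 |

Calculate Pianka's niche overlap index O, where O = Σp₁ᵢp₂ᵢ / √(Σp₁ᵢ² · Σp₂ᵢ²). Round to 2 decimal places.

0.64

Σ p₁ᵢp₂ᵢ = 0.0084 + 0.0143 + 0.0272 + 0.0360 + 0.0040 + 0.0052 + 0.0228 + 0.0006 = 0.1185
Σp_1ᵢ² = 0.21² + 0.13² + 0.16² + 0.18² + 0.10² + 0.13² + 0.06² + 0.03² = 0.0441 + 0.0169 + 0.0256 + 0.0324 + 0.0100 + 0.0169 + 0.0036 + 0.0009 = 0.1504
Σp_2ᵢ² = 0.04² + 0.11² + 0.17² + 0.20² + 0.04² + 0.04² + 0.38² + 0.02² = 0.0016 + 0.0121 + 0.0289 + 0.0400 + 0.0016 + 0.0016 + 0.1444 + 0.0004 = 0.2306
O = 0.1185 / √(0.1504 × 0.2306) = 0.1185 / 0.18623 = 0.6363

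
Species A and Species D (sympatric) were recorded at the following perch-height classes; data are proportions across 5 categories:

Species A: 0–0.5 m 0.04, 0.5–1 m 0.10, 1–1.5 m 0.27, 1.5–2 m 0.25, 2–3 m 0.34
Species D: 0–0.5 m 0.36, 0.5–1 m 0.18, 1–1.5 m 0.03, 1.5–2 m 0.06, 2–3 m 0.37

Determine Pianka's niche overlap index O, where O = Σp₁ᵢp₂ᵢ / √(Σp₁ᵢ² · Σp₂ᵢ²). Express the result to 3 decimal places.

Σ p₁ᵢp₂ᵢ = 0.0144 + 0.0180 + 0.0081 + 0.0150 + 0.1258 = 0.1813
Σp_1ᵢ² = 0.04² + 0.10² + 0.27² + 0.25² + 0.34² = 0.0016 + 0.0100 + 0.0729 + 0.0625 + 0.1156 = 0.2626
Σp_2ᵢ² = 0.36² + 0.18² + 0.03² + 0.06² + 0.37² = 0.1296 + 0.0324 + 0.0009 + 0.0036 + 0.1369 = 0.3034
O = 0.1813 / √(0.2626 × 0.3034) = 0.1813 / 0.282264 = 0.64231

0.642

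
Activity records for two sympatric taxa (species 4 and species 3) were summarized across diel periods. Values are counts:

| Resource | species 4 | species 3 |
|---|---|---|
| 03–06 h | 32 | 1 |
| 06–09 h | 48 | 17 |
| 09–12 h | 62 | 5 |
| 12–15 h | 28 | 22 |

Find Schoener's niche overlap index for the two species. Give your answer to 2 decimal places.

Proportions for species 4 (n=170): 32/170=0.1882, 48/170=0.2824, 62/170=0.3647, 28/170=0.1647
Proportions for species 3 (n=45): 1/45=0.0222, 17/45=0.3778, 5/45=0.1111, 22/45=0.4889
Σ|p₁ᵢ − p₂ᵢ| = 0.1660 + 0.0954 + 0.2536 + 0.3242 = 0.8392
D = 1 − ½ × 0.8392 = 1 − 0.41960 = 0.58040

0.58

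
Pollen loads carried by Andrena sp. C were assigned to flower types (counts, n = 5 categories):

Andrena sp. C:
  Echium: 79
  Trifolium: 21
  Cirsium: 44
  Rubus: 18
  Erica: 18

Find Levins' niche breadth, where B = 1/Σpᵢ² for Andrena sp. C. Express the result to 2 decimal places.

3.50

Proportions for Andrena sp. C (n=180): 79/180=0.4389, 21/180=0.1167, 44/180=0.2444, 18/180=0.1000, 18/180=0.1000
Σpᵢ² = 0.4389² + 0.1167² + 0.2444² + 0.1000² + 0.1000² = 0.192633 + 0.013619 + 0.059731 + 0.010000 + 0.010000 = 0.285983
B = 1 / 0.285983 = 3.4967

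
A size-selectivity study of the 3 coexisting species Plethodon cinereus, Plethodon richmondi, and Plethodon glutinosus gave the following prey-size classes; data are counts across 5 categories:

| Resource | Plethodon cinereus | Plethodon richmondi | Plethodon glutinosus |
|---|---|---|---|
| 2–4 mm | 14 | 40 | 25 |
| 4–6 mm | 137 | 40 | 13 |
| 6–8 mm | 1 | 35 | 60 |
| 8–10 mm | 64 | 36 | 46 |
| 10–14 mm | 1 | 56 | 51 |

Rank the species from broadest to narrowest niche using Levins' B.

Plethodon richmondi > Plethodon glutinosus > Plethodon cinereus

Proportions for Plethodon cinereus (n=217): 14/217=0.0645, 137/217=0.6313, 1/217=0.0046, 64/217=0.2949, 1/217=0.0046
Proportions for Plethodon richmondi (n=207): 40/207=0.1932, 40/207=0.1932, 35/207=0.1691, 36/207=0.1739, 56/207=0.2705
Proportions for Plethodon glutinosus (n=195): 25/195=0.1282, 13/195=0.0667, 60/195=0.3077, 46/195=0.2359, 51/195=0.2615
Σp_cineᵢ² = 0.0645² + 0.6313² + 0.0046² + 0.2949² + 0.0046² = 0.004160 + 0.398540 + 0.000021 + 0.086966 + 0.000021 = 0.489708
B_cine = 1 / 0.489708 = 2.0420
Σp_richᵢ² = 0.1932² + 0.1932² + 0.1691² + 0.1739² + 0.2705² = 0.037326 + 0.037326 + 0.028595 + 0.030241 + 0.073170 = 0.206658
B_rich = 1 / 0.206658 = 4.8389
Σp_glutᵢ² = 0.1282² + 0.0667² + 0.3077² + 0.2359² + 0.2615² = 0.016435 + 0.004449 + 0.094679 + 0.055649 + 0.068382 = 0.239594
B_glut = 1 / 0.239594 = 4.1737
Ranking by B (broadest → narrowest): Plethodon richmondi (4.84) > Plethodon glutinosus (4.17) > Plethodon cinereus (2.04)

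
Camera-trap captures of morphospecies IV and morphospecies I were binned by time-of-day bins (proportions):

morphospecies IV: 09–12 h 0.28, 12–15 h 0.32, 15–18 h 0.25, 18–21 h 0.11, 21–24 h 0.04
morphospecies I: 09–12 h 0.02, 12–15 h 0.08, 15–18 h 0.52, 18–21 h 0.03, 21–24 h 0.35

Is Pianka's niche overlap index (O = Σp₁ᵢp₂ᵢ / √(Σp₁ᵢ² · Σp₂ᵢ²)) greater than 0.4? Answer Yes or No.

Σ p₁ᵢp₂ᵢ = 0.0056 + 0.0256 + 0.1300 + 0.0033 + 0.0140 = 0.1785
Σp_1ᵢ² = 0.28² + 0.32² + 0.25² + 0.11² + 0.04² = 0.0784 + 0.1024 + 0.0625 + 0.0121 + 0.0016 = 0.2570
Σp_2ᵢ² = 0.02² + 0.08² + 0.52² + 0.03² + 0.35² = 0.0004 + 0.0064 + 0.2704 + 0.0009 + 0.1225 = 0.4006
O = 0.1785 / √(0.2570 × 0.4006) = 0.1785 / 0.32086 = 0.5563
O = 0.5563 > 0.4 → Yes.

Yes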